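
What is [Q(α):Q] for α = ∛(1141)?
[Q(α):Q] = 3

The minimal polynomial of α is x^3 - 1141, irreducible over Q since 1141 is not a perfect cube (so x^3 - 1141 has no rational root). Hence [Q(α):Q] = deg(m_α) = 3.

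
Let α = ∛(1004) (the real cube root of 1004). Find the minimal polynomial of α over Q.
m_α(x) = x^3 - 1004

α satisfies α^3 = 1004, so x^3 - 1004 annihilates α. By the rational root test, a rational root p/q (in lowest terms) of x^3 - 1004 would satisfy p^3 = 1004 q^3, forcing q = 1 and p^3 = 1004; but 1004 is not a perfect cube, contradiction. A monic cubic over Q with no rational root is irreducible (any nontrivial factorization would include a linear factor). Hence x^3 - 1004 is the minimal polynomial of α, and in particular [Q(α):Q] = 3.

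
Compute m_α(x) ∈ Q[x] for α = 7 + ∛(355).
m_α(x) = x^3 - 21x^2 + 147x - 698

Set β = α - 7 = ∛(355), so β^3 = 355. Then (α - 7)^3 - 355 = 0, i.e. α is a root of g(x) = (x - 7)^3 - 355 = x^3 - 21x^2 + 147x - 698. Since g(x) = h(x - 7) where h(x) = x^3 - 355, and h is irreducible over Q (because 355 is not a perfect cube, so h has no rational root, and a monic cubic with no rational root is irreducible), g is also irreducible (irreducibility is preserved under the substitution x → x - 7). Hence m_α(x) = x^3 - 21x^2 + 147x - 698.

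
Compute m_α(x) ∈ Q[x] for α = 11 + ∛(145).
m_α(x) = x^3 - 33x^2 + 363x - 1476

Set β = α - 11 = ∛(145), so β^3 = 145. Then (α - 11)^3 - 145 = 0, i.e. α is a root of g(x) = (x - 11)^3 - 145 = x^3 - 33x^2 + 363x - 1476. Since g(x) = h(x - 11) where h(x) = x^3 - 145, and h is irreducible over Q (because 145 is not a perfect cube, so h has no rational root, and a monic cubic with no rational root is irreducible), g is also irreducible (irreducibility is preserved under the substitution x → x - 11). Hence m_α(x) = x^3 - 33x^2 + 363x - 1476.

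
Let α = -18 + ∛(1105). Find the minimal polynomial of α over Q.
m_α(x) = x^3 + 54x^2 + 972x + 4727

Set β = α + 18 = ∛(1105), so β^3 = 1105. Then (α + 18)^3 - 1105 = 0, i.e. α is a root of g(x) = (x + 18)^3 - 1105 = x^3 + 54x^2 + 972x + 4727. Since g(x) = h(x + 18) where h(x) = x^3 - 1105, and h is irreducible over Q (because 1105 is not a perfect cube, so h has no rational root, and a monic cubic with no rational root is irreducible), g is also irreducible (irreducibility is preserved under the substitution x → x + 18). Hence m_α(x) = x^3 + 54x^2 + 972x + 4727.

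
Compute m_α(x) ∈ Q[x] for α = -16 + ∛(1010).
m_α(x) = x^3 + 48x^2 + 768x + 3086

Set β = α + 16 = ∛(1010), so β^3 = 1010. Then (α + 16)^3 - 1010 = 0, i.e. α is a root of g(x) = (x + 16)^3 - 1010 = x^3 + 48x^2 + 768x + 3086. Since g(x) = h(x + 16) where h(x) = x^3 - 1010, and h is irreducible over Q (because 1010 is not a perfect cube, so h has no rational root, and a monic cubic with no rational root is irreducible), g is also irreducible (irreducibility is preserved under the substitution x → x + 16). Hence m_α(x) = x^3 + 48x^2 + 768x + 3086.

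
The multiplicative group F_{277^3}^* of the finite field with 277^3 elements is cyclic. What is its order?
|F_{277^3}^*| = 21253932

F_{277^3} has 277^3 = 21253933 elements; its multiplicative group consists of all nonzero elements, so |F_{277^3}^*| = 21253933 - 1 = 21253932. (It is cyclic since any finite subgroup of the multiplicative group of a field is cyclic.)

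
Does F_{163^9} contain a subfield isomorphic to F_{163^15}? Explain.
No: F_{163^15} is not a subfield of F_{163^9}

F_{p^m} embeds in F_{p^n} iff m | n. Here 15 ∤ 9 (since 9 = 0·15 + 9 with remainder 9 ≠ 0), so F_{163^15} is not a subfield of F_{163^9}. Equivalently: if it were, the tower law would give 15 = [F_{163^15}:F_163] dividing [F_{163^9}:F_163] = 9, contradiction.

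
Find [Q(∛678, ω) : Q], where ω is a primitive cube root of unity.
[Q(∛678, ω) : Q] = 6

[Q(∛678):Q] = 3 (min poly x^3 - 678, irreducible since 678 is not a perfect cube). [Q(ω):Q] = 2 (min poly x^2 + x + 1). Since Q(∛678) ⊂ R and ω ∉ R, we have ω ∉ Q(∛678), so x^2 + x + 1 remains irreducible over Q(∛678) and [Q(∛678, ω) : Q(∛678)] = 2. By the tower law, [Q(∛678, ω) : Q] = 3 · 2 = 6. (In fact Q(∛678, ω) is the splitting field of x^3 - 678 over Q.)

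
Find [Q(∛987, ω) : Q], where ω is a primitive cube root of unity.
[Q(∛987, ω) : Q] = 6

[Q(∛987):Q] = 3 (min poly x^3 - 987, irreducible since 987 is not a perfect cube). [Q(ω):Q] = 2 (min poly x^2 + x + 1). Since Q(∛987) ⊂ R and ω ∉ R, we have ω ∉ Q(∛987), so x^2 + x + 1 remains irreducible over Q(∛987) and [Q(∛987, ω) : Q(∛987)] = 2. By the tower law, [Q(∛987, ω) : Q] = 3 · 2 = 6. (In fact Q(∛987, ω) is the splitting field of x^3 - 987 over Q.)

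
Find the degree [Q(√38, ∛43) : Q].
[Q(√38, ∛43) : Q] = 6

Let L = Q(√38, ∛43). Since Q(√38) ⊂ L and [Q(√38):Q] = 2, the tower law gives 2 | [L:Q]. Likewise Q(∛43) ⊂ L with [Q(∛43):Q] = 3 (because 43 is not a perfect cube), so 3 | [L:Q]. As gcd(2,3) = 1, [L:Q] is divisible by 6. Conversely L is generated over Q by √38 and ∛43, so [L:Q] ≤ 2·3 = 6. Therefore [Q(√38, ∛43) : Q] = 6.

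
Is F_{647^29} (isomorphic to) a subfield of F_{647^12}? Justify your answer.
No: F_{647^29} is not a subfield of F_{647^12}

F_{p^m} embeds in F_{p^n} iff m | n. Here 29 ∤ 12 (since 12 = 0·29 + 12 with remainder 12 ≠ 0), so F_{647^29} is not a subfield of F_{647^12}. Equivalently: if it were, the tower law would give 29 = [F_{647^29}:F_647] dividing [F_{647^12}:F_647] = 12, contradiction.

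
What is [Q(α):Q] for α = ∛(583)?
[Q(α):Q] = 3

The minimal polynomial of α is x^3 - 583, irreducible over Q since 583 is not a perfect cube (so x^3 - 583 has no rational root). Hence [Q(α):Q] = deg(m_α) = 3.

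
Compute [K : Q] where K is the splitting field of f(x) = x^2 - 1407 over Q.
[K : Q] = 2

f(x) = x^2 - 1407 factors as (x - √1407)(x + √1407). The splitting field is K = Q(√1407). Since 1407 is squarefree and > 1, it is not a perfect square, so x^2 - 1407 is irreducible over Q and [Q(√1407) : Q] = 2. Hence [K : Q] = 2.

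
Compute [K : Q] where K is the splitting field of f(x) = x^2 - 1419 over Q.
[K : Q] = 2

f(x) = x^2 - 1419 factors as (x - √1419)(x + √1419). The splitting field is K = Q(√1419). Since 1419 is squarefree and > 1, it is not a perfect square, so x^2 - 1419 is irreducible over Q and [Q(√1419) : Q] = 2. Hence [K : Q] = 2.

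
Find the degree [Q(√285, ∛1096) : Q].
[Q(√285, ∛1096) : Q] = 6

Let L = Q(√285, ∛1096). Since Q(√285) ⊂ L and [Q(√285):Q] = 2, the tower law gives 2 | [L:Q]. Likewise Q(∛1096) ⊂ L with [Q(∛1096):Q] = 3 (because 1096 is not a perfect cube), so 3 | [L:Q]. As gcd(2,3) = 1, [L:Q] is divisible by 6. Conversely L is generated over Q by √285 and ∛1096, so [L:Q] ≤ 2·3 = 6. Therefore [Q(√285, ∛1096) : Q] = 6.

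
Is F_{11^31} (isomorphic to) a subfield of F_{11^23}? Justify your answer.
No: F_{11^31} is not a subfield of F_{11^23}

F_{p^m} embeds in F_{p^n} iff m | n. Here 31 ∤ 23 (since 23 = 0·31 + 23 with remainder 23 ≠ 0), so F_{11^31} is not a subfield of F_{11^23}. Equivalently: if it were, the tower law would give 31 = [F_{11^31}:F_11] dividing [F_{11^23}:F_11] = 23, contradiction.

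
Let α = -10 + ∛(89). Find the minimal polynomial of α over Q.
m_α(x) = x^3 + 30x^2 + 300x + 911

Set β = α + 10 = ∛(89), so β^3 = 89. Then (α + 10)^3 - 89 = 0, i.e. α is a root of g(x) = (x + 10)^3 - 89 = x^3 + 30x^2 + 300x + 911. Since g(x) = h(x + 10) where h(x) = x^3 - 89, and h is irreducible over Q (because 89 is not a perfect cube, so h has no rational root, and a monic cubic with no rational root is irreducible), g is also irreducible (irreducibility is preserved under the substitution x → x + 10). Hence m_α(x) = x^3 + 30x^2 + 300x + 911.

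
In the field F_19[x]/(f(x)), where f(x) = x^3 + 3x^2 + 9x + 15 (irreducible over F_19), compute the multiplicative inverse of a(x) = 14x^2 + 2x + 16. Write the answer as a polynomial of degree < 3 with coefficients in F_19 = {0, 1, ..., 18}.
a(x)^(-1) ≡ 8x^2 + 14x + 18 (mod f(x))

Since f is irreducible over F_19, F_19[x]/(f) is a field and a(x) ≠ 0 has an inverse. Apply the extended Euclidean algorithm to f(x) and a(x) in F_19[x]: f(x) = (15x + 13)·a(x) + (9x + 16);  a(x) = (10x + 12)·(9x + 16) + (14). The last nonzero remainder is the constant 14 = gcd(f, a) in F_19. Back-substituting through the division chain expresses 14 = s(x)·a(x) + t(x)·f(x) with s(x) ≡ 17x^2 + 6x + 5 (mod f), so (17x^2 + 6x + 5)·a(x) ≡ 14 (mod f). Multiplying by 14^(-1) ≡ 15 in F_19 gives a(x)^(-1) ≡ 15·(17x^2 + 6x + 5) ≡ 8x^2 + 14x + 18 (mod f). Check: (14x^2 + 2x + 16)·(8x^2 + 14x + 18) = 17x^4 + 3x^3 + 9x^2 + 13x + 3 ≡ 1 (mod x^3 + 3x^2 + 9x + 15).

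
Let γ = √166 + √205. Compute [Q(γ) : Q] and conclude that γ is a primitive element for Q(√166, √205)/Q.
[Q(γ) : Q] = 4 (equivalently, Q(γ) = Q(√166, √205))

Obviously Q(γ) ⊆ Q(√166, √205), and [Q(√166, √205):Q] = 4 (since 166, 205 are distinct squarefree integers > 1 with 34030 not a perfect square). To show equality we compute the minimal polynomial of γ. From γ = √166 + √205: γ^2 = 166 + 2√(34030) + 205 = 371 + 2√(34030), so γ^2 - 371 = 2√(34030); squaring, (γ^2 - 371)^2 = 4·34030, i.e. γ^4 - 742γ^2 + 137641 - 136120 = 0, i.e. γ^4 - 742γ^2 + 1521 = 0. So γ is a root of x^4 - 742x^2 + 1521. This polynomial is irreducible over Q: it has no rational root (each ±√166 ± √205 is irrational), and any factorization into two quadratics over Q would force √(34030) ∈ Q (pairing opposite roots) or √166, √205 ∈ Q (other pairings), all impossible. Hence [Q(γ):Q] = 4 = [Q(√166, √205):Q], so Q(γ) = Q(√166, √205).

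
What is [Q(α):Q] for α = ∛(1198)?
[Q(α):Q] = 3

The minimal polynomial of α is x^3 - 1198, irreducible over Q since 1198 is not a perfect cube (so x^3 - 1198 has no rational root). Hence [Q(α):Q] = deg(m_α) = 3.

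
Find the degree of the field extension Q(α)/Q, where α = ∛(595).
[Q(α):Q] = 3

The minimal polynomial of α is x^3 - 595, irreducible over Q since 595 is not a perfect cube (so x^3 - 595 has no rational root). Hence [Q(α):Q] = deg(m_α) = 3.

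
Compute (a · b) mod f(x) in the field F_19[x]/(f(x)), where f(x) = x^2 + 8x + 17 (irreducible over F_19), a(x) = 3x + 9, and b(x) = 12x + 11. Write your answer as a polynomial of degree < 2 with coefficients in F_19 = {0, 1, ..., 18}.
a · b ≡ 5x (mod f(x))

Multiply in F_19[x]: a(x)·b(x) = (3x + 9)·(12x + 11) = 17x^2 + 8x + 4. This has degree ≥ 2, so divide by f(x) over F_19: 17x^2 + 8x + 4 = (17)·(x^2 + 8x + 17) + (5x). Hence a·b ≡ 5x (mod f). (F_19[x]/(f) is a field with 19^2 = 361 elements since f is irreducible of degree 2.)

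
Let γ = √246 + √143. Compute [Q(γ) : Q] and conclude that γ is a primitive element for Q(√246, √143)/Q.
[Q(γ) : Q] = 4 (equivalently, Q(γ) = Q(√246, √143))

Obviously Q(γ) ⊆ Q(√246, √143), and [Q(√246, √143):Q] = 4 (since 246, 143 are distinct squarefree integers > 1 with 35178 not a perfect square). To show equality we compute the minimal polynomial of γ. From γ = √246 + √143: γ^2 = 246 + 2√(35178) + 143 = 389 + 2√(35178), so γ^2 - 389 = 2√(35178); squaring, (γ^2 - 389)^2 = 4·35178, i.e. γ^4 - 778γ^2 + 151321 - 140712 = 0, i.e. γ^4 - 778γ^2 + 10609 = 0. So γ is a root of x^4 - 778x^2 + 10609. This polynomial is irreducible over Q: it has no rational root (each ±√246 ± √143 is irrational), and any factorization into two quadratics over Q would force √(35178) ∈ Q (pairing opposite roots) or √246, √143 ∈ Q (other pairings), all impossible. Hence [Q(γ):Q] = 4 = [Q(√246, √143):Q], so Q(γ) = Q(√246, √143).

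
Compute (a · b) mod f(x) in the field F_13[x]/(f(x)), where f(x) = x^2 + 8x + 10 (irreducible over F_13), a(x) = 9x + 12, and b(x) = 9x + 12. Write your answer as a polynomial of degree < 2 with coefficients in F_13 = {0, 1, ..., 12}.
a · b ≡ 10x + 10 (mod f(x))

Multiply in F_13[x]: a(x)·b(x) = (9x + 12)·(9x + 12) = 3x^2 + 8x + 1. This has degree ≥ 2, so divide by f(x) over F_13: 3x^2 + 8x + 1 = (3)·(x^2 + 8x + 10) + (10x + 10). Hence a·b ≡ 10x + 10 (mod f). (F_13[x]/(f) is a field with 13^2 = 169 elements since f is irreducible of degree 2.)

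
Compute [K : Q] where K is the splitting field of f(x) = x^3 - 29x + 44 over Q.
[K : Q] = 6

By the rational root test, any rational root of the monic integer polynomial f(x) = x^3 - 29x + 44 must be an integer dividing the constant term 44, i.e. one of ±{1, 2, 4, 11, 22, 44}. Evaluating: f(1) = 16, f(-1) = 72, f(2) = -6, f(-2) = 94, f(4) = -8, f(-4) = 96, f(11) = 1056, f(-11) = -968, f(22) = 10054, f(-22) = -9966, f(44) = 83952, f(-44) = -83864; none is 0, so f has no rational root and is therefore irreducible over Q (a cubic with no linear factor over a field is irreducible). For an irreducible cubic, the Galois group is A_3 or S_3 according as the discriminant disc(f) = -4a^3 - 27b^2 = -4·(-29)^3 - 27·(44)^2 = 45284 is or is not a square in Q. Here disc(f) = 45284 is not a perfect square in Q, so the Galois group of f over Q is not contained in A_3 and must be all of S_3. The splitting field has degree |S_3| = 6 over Q, so [K : Q] = 6.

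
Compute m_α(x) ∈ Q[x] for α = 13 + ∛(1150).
m_α(x) = x^3 - 39x^2 + 507x - 3347

Set β = α - 13 = ∛(1150), so β^3 = 1150. Then (α - 13)^3 - 1150 = 0, i.e. α is a root of g(x) = (x - 13)^3 - 1150 = x^3 - 39x^2 + 507x - 3347. Since g(x) = h(x - 13) where h(x) = x^3 - 1150, and h is irreducible over Q (because 1150 is not a perfect cube, so h has no rational root, and a monic cubic with no rational root is irreducible), g is also irreducible (irreducibility is preserved under the substitution x → x - 13). Hence m_α(x) = x^3 - 39x^2 + 507x - 3347.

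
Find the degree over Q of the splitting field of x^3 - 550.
[K : Q] = 6

The roots of x^3 - 550 are ∛550, ω∛550, ω^2∛550 where ω = e^(2πi/3) is a primitive cube root of unity, so K = Q(∛550, ω). Now [Q(∛550):Q] = 3 (since 550 is not a perfect cube, x^3 - 550 is irreducible) and [Q(ω):Q] = 2. Both 2 and 3 divide [K:Q], and [K:Q] ≤ 3·2 = 6, so [K:Q] = 6. (Equivalently: Q(∛550) ⊂ R but ω ∉ R, so [K : Q(∛550)] = 2.)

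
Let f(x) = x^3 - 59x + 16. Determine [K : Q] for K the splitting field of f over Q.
[K : Q] = 6

By the rational root test, any rational root of the monic integer polynomial f(x) = x^3 - 59x + 16 must be an integer dividing the constant term 16, i.e. one of ±{1, 2, 4, 8, 16}. Evaluating: f(1) = -42, f(-1) = 74, f(2) = -94, f(-2) = 126, f(4) = -156, f(-4) = 188, f(8) = 56, f(-8) = -24, f(16) = 3168, f(-16) = -3136; none is 0, so f has no rational root and is therefore irreducible over Q (a cubic with no linear factor over a field is irreducible). For an irreducible cubic, the Galois group is A_3 or S_3 according as the discriminant disc(f) = -4a^3 - 27b^2 = -4·(-59)^3 - 27·(16)^2 = 814604 is or is not a square in Q. Here disc(f) = 814604 is not a perfect square in Q, so the Galois group of f over Q is not contained in A_3 and must be all of S_3. The splitting field has degree |S_3| = 6 over Q, so [K : Q] = 6.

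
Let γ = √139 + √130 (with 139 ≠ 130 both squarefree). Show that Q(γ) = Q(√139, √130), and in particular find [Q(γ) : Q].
[Q(γ) : Q] = 4 (equivalently, Q(γ) = Q(√139, √130))

Obviously Q(γ) ⊆ Q(√139, √130), and [Q(√139, √130):Q] = 4 (since 139, 130 are distinct squarefree integers > 1 with 18070 not a perfect square). To show equality we compute the minimal polynomial of γ. From γ = √139 + √130: γ^2 = 139 + 2√(18070) + 130 = 269 + 2√(18070), so γ^2 - 269 = 2√(18070); squaring, (γ^2 - 269)^2 = 4·18070, i.e. γ^4 - 538γ^2 + 72361 - 72280 = 0, i.e. γ^4 - 538γ^2 + 81 = 0. So γ is a root of x^4 - 538x^2 + 81. This polynomial is irreducible over Q: it has no rational root (each ±√139 ± √130 is irrational), and any factorization into two quadratics over Q would force √(18070) ∈ Q (pairing opposite roots) or √139, √130 ∈ Q (other pairings), all impossible. Hence [Q(γ):Q] = 4 = [Q(√139, √130):Q], so Q(γ) = Q(√139, √130).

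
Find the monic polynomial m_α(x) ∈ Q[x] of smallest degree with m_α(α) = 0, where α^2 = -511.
m_α(x) = x^2 + 511

α satisfies α^2 + 511 = 0, so x^2 + 511 annihilates α. Since d = -511 is squarefree and ≠ 1, it is not a perfect square in Q, so x^2 + 511 has no rational root and is therefore irreducible over Q (a degree-2 polynomial over a field is irreducible iff it has no root). Hence m_α(x) = x^2 + 511.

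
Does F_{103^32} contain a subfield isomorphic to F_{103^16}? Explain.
Yes: F_{103^16} is a subfield of F_{103^32}

F_{p^m} embeds in F_{p^n} iff m | n (since F_{p^n} is the splitting field of x^(p^n) - x, and F_{p^m} ⊂ F_{p^n} forces p^n to be a power of p^m, i.e. m | n; conversely if m | n then every root of x^(p^m) - x is a root of x^(p^n) - x). Here 16 | 32 (since 32 = 2·16), so F_{103^16} is a subfield of F_{103^32}, and [F_{103^32} : F_{103^16}] = 32/16 = 2.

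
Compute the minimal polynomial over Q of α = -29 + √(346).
m_α(x) = x^2 + 58x + 495

From α + 29 = √(346), squaring gives (α + 29)^2 = 346, i.e. α^2 + 58α + 841 = 346, so α^2 + 58α + 495 = 0. The discriminant of x^2 + 58x + 495 is (58)^2 - 4·(495) = 3364 - 1980 = 1384, and 4·(346) is not a perfect square in Q since 346 is squarefree and ≠ 1. Hence x^2 + 58x + 495 is irreducible over Q and is the minimal polynomial of α.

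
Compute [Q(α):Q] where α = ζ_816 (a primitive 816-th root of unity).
[Q(α):Q] = 256

The minimal polynomial of ζ_816 over Q is the 816-th cyclotomic polynomial Φ_816(x), which is irreducible over Q and has degree φ(816) = 256. Hence [Q(α):Q] = φ(816) = 256.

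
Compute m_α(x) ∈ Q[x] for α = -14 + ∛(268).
m_α(x) = x^3 + 42x^2 + 588x + 2476

Set β = α + 14 = ∛(268), so β^3 = 268. Then (α + 14)^3 - 268 = 0, i.e. α is a root of g(x) = (x + 14)^3 - 268 = x^3 + 42x^2 + 588x + 2476. Since g(x) = h(x + 14) where h(x) = x^3 - 268, and h is irreducible over Q (because 268 is not a perfect cube, so h has no rational root, and a monic cubic with no rational root is irreducible), g is also irreducible (irreducibility is preserved under the substitution x → x + 14). Hence m_α(x) = x^3 + 42x^2 + 588x + 2476.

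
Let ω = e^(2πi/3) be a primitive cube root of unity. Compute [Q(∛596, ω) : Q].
[Q(∛596, ω) : Q] = 6

[Q(∛596):Q] = 3 (min poly x^3 - 596, irreducible since 596 is not a perfect cube). [Q(ω):Q] = 2 (min poly x^2 + x + 1). Since Q(∛596) ⊂ R and ω ∉ R, we have ω ∉ Q(∛596), so x^2 + x + 1 remains irreducible over Q(∛596) and [Q(∛596, ω) : Q(∛596)] = 2. By the tower law, [Q(∛596, ω) : Q] = 3 · 2 = 6. (In fact Q(∛596, ω) is the splitting field of x^3 - 596 over Q.)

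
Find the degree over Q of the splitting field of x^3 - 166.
[K : Q] = 6

The roots of x^3 - 166 are ∛166, ω∛166, ω^2∛166 where ω = e^(2πi/3) is a primitive cube root of unity, so K = Q(∛166, ω). Now [Q(∛166):Q] = 3 (since 166 is not a perfect cube, x^3 - 166 is irreducible) and [Q(ω):Q] = 2. Both 2 and 3 divide [K:Q], and [K:Q] ≤ 3·2 = 6, so [K:Q] = 6. (Equivalently: Q(∛166) ⊂ R but ω ∉ R, so [K : Q(∛166)] = 2.)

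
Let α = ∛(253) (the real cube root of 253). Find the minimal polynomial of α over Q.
m_α(x) = x^3 - 253

α satisfies α^3 = 253, so x^3 - 253 annihilates α. By the rational root test, a rational root p/q (in lowest terms) of x^3 - 253 would satisfy p^3 = 253 q^3, forcing q = 1 and p^3 = 253; but 253 is not a perfect cube, contradiction. A monic cubic over Q with no rational root is irreducible (any nontrivial factorization would include a linear factor). Hence x^3 - 253 is the minimal polynomial of α, and in particular [Q(α):Q] = 3.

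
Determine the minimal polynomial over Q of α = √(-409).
m_α(x) = x^2 + 409

α satisfies α^2 + 409 = 0, so x^2 + 409 annihilates α. Since d = -409 is squarefree and ≠ 1, it is not a perfect square in Q, so x^2 + 409 has no rational root and is therefore irreducible over Q (a degree-2 polynomial over a field is irreducible iff it has no root). Hence m_α(x) = x^2 + 409.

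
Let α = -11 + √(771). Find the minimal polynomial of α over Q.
m_α(x) = x^2 + 22x - 650

From α + 11 = √(771), squaring gives (α + 11)^2 = 771, i.e. α^2 + 22α + 121 = 771, so α^2 + 22α - 650 = 0. The discriminant of x^2 + 22x - 650 is (22)^2 - 4·(-650) = 484 + 2600 = 3084, and 4·(771) is not a perfect square in Q since 771 is squarefree and ≠ 1. Hence x^2 + 22x - 650 is irreducible over Q and is the minimal polynomial of α.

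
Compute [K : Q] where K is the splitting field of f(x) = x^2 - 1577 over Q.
[K : Q] = 2

f(x) = x^2 - 1577 factors as (x - √1577)(x + √1577). The splitting field is K = Q(√1577). Since 1577 is squarefree and > 1, it is not a perfect square, so x^2 - 1577 is irreducible over Q and [Q(√1577) : Q] = 2. Hence [K : Q] = 2.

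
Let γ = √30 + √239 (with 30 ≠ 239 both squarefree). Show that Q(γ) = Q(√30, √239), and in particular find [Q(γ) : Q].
[Q(γ) : Q] = 4 (equivalently, Q(γ) = Q(√30, √239))

Obviously Q(γ) ⊆ Q(√30, √239), and [Q(√30, √239):Q] = 4 (since 30, 239 are distinct squarefree integers > 1 with 7170 not a perfect square). To show equality we compute the minimal polynomial of γ. From γ = √30 + √239: γ^2 = 30 + 2√(7170) + 239 = 269 + 2√(7170), so γ^2 - 269 = 2√(7170); squaring, (γ^2 - 269)^2 = 4·7170, i.e. γ^4 - 538γ^2 + 72361 - 28680 = 0, i.e. γ^4 - 538γ^2 + 43681 = 0. So γ is a root of x^4 - 538x^2 + 43681. This polynomial is irreducible over Q: it has no rational root (each ±√30 ± √239 is irrational), and any factorization into two quadratics over Q would force √(7170) ∈ Q (pairing opposite roots) or √30, √239 ∈ Q (other pairings), all impossible. Hence [Q(γ):Q] = 4 = [Q(√30, √239):Q], so Q(γ) = Q(√30, √239).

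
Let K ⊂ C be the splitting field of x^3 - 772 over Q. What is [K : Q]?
[K : Q] = 6

The roots of x^3 - 772 are ∛772, ω∛772, ω^2∛772 where ω = e^(2πi/3) is a primitive cube root of unity, so K = Q(∛772, ω). Now [Q(∛772):Q] = 3 (since 772 is not a perfect cube, x^3 - 772 is irreducible) and [Q(ω):Q] = 2. Both 2 and 3 divide [K:Q], and [K:Q] ≤ 3·2 = 6, so [K:Q] = 6. (Equivalently: Q(∛772) ⊂ R but ω ∉ R, so [K : Q(∛772)] = 2.)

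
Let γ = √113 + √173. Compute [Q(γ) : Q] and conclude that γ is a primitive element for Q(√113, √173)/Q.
[Q(γ) : Q] = 4 (equivalently, Q(γ) = Q(√113, √173))

Obviously Q(γ) ⊆ Q(√113, √173), and [Q(√113, √173):Q] = 4 (since 113, 173 are distinct squarefree integers > 1 with 19549 not a perfect square). To show equality we compute the minimal polynomial of γ. From γ = √113 + √173: γ^2 = 113 + 2√(19549) + 173 = 286 + 2√(19549), so γ^2 - 286 = 2√(19549); squaring, (γ^2 - 286)^2 = 4·19549, i.e. γ^4 - 572γ^2 + 81796 - 78196 = 0, i.e. γ^4 - 572γ^2 + 3600 = 0. So γ is a root of x^4 - 572x^2 + 3600. This polynomial is irreducible over Q: it has no rational root (each ±√113 ± √173 is irrational), and any factorization into two quadratics over Q would force √(19549) ∈ Q (pairing opposite roots) or √113, √173 ∈ Q (other pairings), all impossible. Hence [Q(γ):Q] = 4 = [Q(√113, √173):Q], so Q(γ) = Q(√113, √173).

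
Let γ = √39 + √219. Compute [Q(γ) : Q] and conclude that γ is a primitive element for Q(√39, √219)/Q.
[Q(γ) : Q] = 4 (equivalently, Q(γ) = Q(√39, √219))

Obviously Q(γ) ⊆ Q(√39, √219), and [Q(√39, √219):Q] = 4 (since 39, 219 are distinct squarefree integers > 1 with 8541 not a perfect square). To show equality we compute the minimal polynomial of γ. From γ = √39 + √219: γ^2 = 39 + 2√(8541) + 219 = 258 + 2√(8541), so γ^2 - 258 = 2√(8541); squaring, (γ^2 - 258)^2 = 4·8541, i.e. γ^4 - 516γ^2 + 66564 - 34164 = 0, i.e. γ^4 - 516γ^2 + 32400 = 0. So γ is a root of x^4 - 516x^2 + 32400. This polynomial is irreducible over Q: it has no rational root (each ±√39 ± √219 is irrational), and any factorization into two quadratics over Q would force √(8541) ∈ Q (pairing opposite roots) or √39, √219 ∈ Q (other pairings), all impossible. Hence [Q(γ):Q] = 4 = [Q(√39, √219):Q], so Q(γ) = Q(√39, √219).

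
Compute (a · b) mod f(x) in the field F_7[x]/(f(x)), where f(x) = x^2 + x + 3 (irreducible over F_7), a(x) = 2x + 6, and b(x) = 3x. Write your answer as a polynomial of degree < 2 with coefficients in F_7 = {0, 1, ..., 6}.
a · b ≡ 5x + 3 (mod f(x))

Multiply in F_7[x]: a(x)·b(x) = (2x + 6)·(3x) = 6x^2 + 4x. This has degree ≥ 2, so divide by f(x) over F_7: 6x^2 + 4x = (6)·(x^2 + x + 3) + (5x + 3). Hence a·b ≡ 5x + 3 (mod f). (F_7[x]/(f) is a field with 7^2 = 49 elements since f is irreducible of degree 2.)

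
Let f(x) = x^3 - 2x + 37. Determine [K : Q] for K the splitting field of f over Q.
[K : Q] = 6

By the rational root test, any rational root of the monic integer polynomial f(x) = x^3 - 2x + 37 must be an integer dividing the constant term 37, i.e. one of ±{1, 37}. Evaluating: f(1) = 36, f(-1) = 38, f(37) = 50616, f(-37) = -50542; none is 0, so f has no rational root and is therefore irreducible over Q (a cubic with no linear factor over a field is irreducible). For an irreducible cubic, the Galois group is A_3 or S_3 according as the discriminant disc(f) = -4a^3 - 27b^2 = -4·(-2)^3 - 27·(37)^2 = -36931 is or is not a square in Q. Here disc(f) = -36931 is not a perfect square in Q, so the Galois group of f over Q is not contained in A_3 and must be all of S_3. The splitting field has degree |S_3| = 6 over Q, so [K : Q] = 6.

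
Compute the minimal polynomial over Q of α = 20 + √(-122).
m_α(x) = x^2 - 40x + 522

From α - 20 = √(-122), squaring gives (α - 20)^2 = -122, i.e. α^2 - 40α + 400 = -122, so α^2 - 40α + 522 = 0. The discriminant of x^2 - 40x + 522 is (-40)^2 - 4·(522) = 1600 - 2088 = -488, and 4·(-122) is not a perfect square in Q since -122 is squarefree and ≠ 1. Hence x^2 - 40x + 522 is irreducible over Q and is the minimal polynomial of α.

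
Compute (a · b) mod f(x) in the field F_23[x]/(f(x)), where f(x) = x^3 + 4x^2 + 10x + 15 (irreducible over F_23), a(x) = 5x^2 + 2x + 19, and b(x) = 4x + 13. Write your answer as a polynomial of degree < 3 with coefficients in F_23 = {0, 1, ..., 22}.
a · b ≡ 16x^2 + 17x + 16 (mod f(x))

Multiply in F_23[x]: a(x)·b(x) = (5x^2 + 2x + 19)·(4x + 13) = 20x^3 + 4x^2 + 10x + 17. This has degree ≥ 3, so divide by f(x) over F_23: 20x^3 + 4x^2 + 10x + 17 = (20)·(x^3 + 4x^2 + 10x + 15) + (16x^2 + 17x + 16). Hence a·b ≡ 16x^2 + 17x + 16 (mod f). (F_23[x]/(f) is a field with 23^3 = 12167 elements since f is irreducible of degree 3.)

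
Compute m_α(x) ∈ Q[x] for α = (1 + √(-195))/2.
m_α(x) = x^2 - x + 49

From 2α - 1 = √(-195), squaring gives (2α - 1)^2 = -195, i.e. 4α^2 - 4α + 1 = -195, so α^2 - α + (1 + 195)/4 = 0. Since -195 ≡ 1 (mod 4), (1 + 195)/4 = 49 ∈ Z. The polynomial x^2 - x + 49 has discriminant 1 - 4·(49) = -195, which is not a perfect square in Q (d = -195 is squarefree and ≠ 1), so x^2 - x + 49 is irreducible over Q. It is the minimal polynomial of α.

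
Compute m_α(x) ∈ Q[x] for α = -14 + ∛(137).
m_α(x) = x^3 + 42x^2 + 588x + 2607

Set β = α + 14 = ∛(137), so β^3 = 137. Then (α + 14)^3 - 137 = 0, i.e. α is a root of g(x) = (x + 14)^3 - 137 = x^3 + 42x^2 + 588x + 2607. Since g(x) = h(x + 14) where h(x) = x^3 - 137, and h is irreducible over Q (because 137 is not a perfect cube, so h has no rational root, and a monic cubic with no rational root is irreducible), g is also irreducible (irreducibility is preserved under the substitution x → x + 14). Hence m_α(x) = x^3 + 42x^2 + 588x + 2607.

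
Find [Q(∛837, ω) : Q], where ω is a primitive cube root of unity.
[Q(∛837, ω) : Q] = 6

[Q(∛837):Q] = 3 (min poly x^3 - 837, irreducible since 837 is not a perfect cube). [Q(ω):Q] = 2 (min poly x^2 + x + 1). Since Q(∛837) ⊂ R and ω ∉ R, we have ω ∉ Q(∛837), so x^2 + x + 1 remains irreducible over Q(∛837) and [Q(∛837, ω) : Q(∛837)] = 2. By the tower law, [Q(∛837, ω) : Q] = 3 · 2 = 6. (In fact Q(∛837, ω) is the splitting field of x^3 - 837 over Q.)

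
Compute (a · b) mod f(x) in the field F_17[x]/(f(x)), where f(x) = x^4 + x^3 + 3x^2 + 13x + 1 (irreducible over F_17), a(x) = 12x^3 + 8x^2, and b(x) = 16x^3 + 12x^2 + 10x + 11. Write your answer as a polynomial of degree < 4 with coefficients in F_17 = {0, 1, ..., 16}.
a · b ≡ 7x^3 + 6x^2 + 13x + 15 (mod f(x))

Multiply in F_17[x]: a(x)·b(x) = (12x^3 + 8x^2)·(16x^3 + 12x^2 + 10x + 11) = 5x^6 + 12x^4 + 8x^3 + 3x^2. This has degree ≥ 4, so divide by f(x) over F_17: 5x^6 + 12x^4 + 8x^3 + 3x^2 = (5x^2 + 12x + 2)·(x^4 + x^3 + 3x^2 + 13x + 1) + (7x^3 + 6x^2 + 13x + 15). Hence a·b ≡ 7x^3 + 6x^2 + 13x + 15 (mod f). (F_17[x]/(f) is a field with 17^4 = 83521 elements since f is irreducible of degree 4.)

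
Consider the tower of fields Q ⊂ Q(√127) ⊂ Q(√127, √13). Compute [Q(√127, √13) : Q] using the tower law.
[Q(√127, √13) : Q] = 4

[Q(√127):Q] = 2 (min poly x^2 - 127, irreducible since 127 is squarefree > 1). For the top step, suppose √13 ∈ Q(√127), say √13 = c + d√127 with c, d ∈ Q. Squaring: 13 = c^2 + 127d^2 + 2cd√127. Since √127 ∉ Q this forces 2cd = 0. If d = 0 then √13 = c ∈ Q, contradicting 13 squarefree > 1. If c = 0 then 13 = 127d^2, so 127·13 = (127d)^2 is a perfect square in Q — but 127·13 = 1651 is not a perfect square (since 127 and 13 are distinct squarefree integers). Contradiction. Hence √13 ∉ Q(√127), so x^2 - 13 stays irreducible over Q(√127) and [Q(√127, √13) : Q(√127)] = 2. By the tower law, [Q(√127, √13) : Q] = 2 · 2 = 4.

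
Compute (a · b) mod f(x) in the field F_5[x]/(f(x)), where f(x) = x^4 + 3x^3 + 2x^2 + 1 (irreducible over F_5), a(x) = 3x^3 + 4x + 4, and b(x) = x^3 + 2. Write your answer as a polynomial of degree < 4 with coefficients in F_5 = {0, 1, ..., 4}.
a · b ≡ 3x^3 + 2x^2 + 2x + 3 (mod f(x))

Multiply in F_5[x]: a(x)·b(x) = (3x^3 + 4x + 4)·(x^3 + 2) = 3x^6 + 4x^4 + 3x + 3. This has degree ≥ 4, so divide by f(x) over F_5: 3x^6 + 4x^4 + 3x + 3 = (3x^2 + x)·(x^4 + 3x^3 + 2x^2 + 1) + (3x^3 + 2x^2 + 2x + 3). Hence a·b ≡ 3x^3 + 2x^2 + 2x + 3 (mod f). (F_5[x]/(f) is a field with 5^4 = 625 elements since f is irreducible of degree 4.)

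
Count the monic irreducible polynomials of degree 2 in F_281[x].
There are 39340 monic irreducible polynomials of degree 2 over F_281

Each element of F_{281^2} that lies in no proper subfield is a root of exactly one monic irreducible of degree 2 over F_281, and each such polynomial has 2 distinct roots in F_{281^2}. By Möbius inversion the count is N_281(2) = (1/2) Σ_{d|2} μ(2/d) · 281^d = (1/2)(μ(2)·281^1 + μ(1)·281^2) = 78680/2 = 39340.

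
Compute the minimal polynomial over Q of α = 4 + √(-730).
m_α(x) = x^2 - 8x + 746

From α - 4 = √(-730), squaring gives (α - 4)^2 = -730, i.e. α^2 - 8α + 16 = -730, so α^2 - 8α + 746 = 0. The discriminant of x^2 - 8x + 746 is (-8)^2 - 4·(746) = 64 - 2984 = -2920, and 4·(-730) is not a perfect square in Q since -730 is squarefree and ≠ 1. Hence x^2 - 8x + 746 is irreducible over Q and is the minimal polynomial of α.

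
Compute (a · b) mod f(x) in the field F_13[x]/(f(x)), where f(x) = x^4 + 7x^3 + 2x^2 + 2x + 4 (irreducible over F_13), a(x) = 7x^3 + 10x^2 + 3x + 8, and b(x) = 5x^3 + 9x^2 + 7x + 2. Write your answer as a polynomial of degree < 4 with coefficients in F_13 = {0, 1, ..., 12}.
a · b ≡ 10x^3 + 2x^2 + 4x + 1 (mod f(x))

Multiply in F_13[x]: a(x)·b(x) = (7x^3 + 10x^2 + 3x + 8)·(5x^3 + 9x^2 + 7x + 2) = 9x^6 + 9x^5 + 11x^4 + 8x^3 + 9x^2 + 10x + 3. This has degree ≥ 4, so divide by f(x) over F_13: 9x^6 + 9x^5 + 11x^4 + 8x^3 + 9x^2 + 10x + 3 = (9x^2 + 11x + 7)·(x^4 + 7x^3 + 2x^2 + 2x + 4) + (10x^3 + 2x^2 + 4x + 1). Hence a·b ≡ 10x^3 + 2x^2 + 4x + 1 (mod f). (F_13[x]/(f) is a field with 13^4 = 28561 elements since f is irreducible of degree 4.)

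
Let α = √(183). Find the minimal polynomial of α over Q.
m_α(x) = x^2 - 183

α satisfies α^2 - 183 = 0, so x^2 - 183 annihilates α. Since d = 183 is squarefree and ≠ 1, it is not a perfect square in Q, so x^2 - 183 has no rational root and is therefore irreducible over Q (a degree-2 polynomial over a field is irreducible iff it has no root). Hence m_α(x) = x^2 - 183.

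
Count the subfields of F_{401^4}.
F_{401^4} has 3 subfields

The subfields of F_{p^n} are exactly the fields F_{p^d} for d | n (each is the fixed field of the unique index-d subgroup of Gal(F_{p^n}/F_p) ≅ Z/nZ). The divisors of n = 4 are {1, 2, 4}, giving 3 subfields: F_{401^1}, F_{401^2}, F_{401^4}.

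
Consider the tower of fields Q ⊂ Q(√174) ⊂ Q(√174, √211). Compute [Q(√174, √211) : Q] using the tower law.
[Q(√174, √211) : Q] = 4

[Q(√174):Q] = 2 (min poly x^2 - 174, irreducible since 174 is squarefree > 1). For the top step, suppose √211 ∈ Q(√174), say √211 = c + d√174 with c, d ∈ Q. Squaring: 211 = c^2 + 174d^2 + 2cd√174. Since √174 ∉ Q this forces 2cd = 0. If d = 0 then √211 = c ∈ Q, contradicting 211 squarefree > 1. If c = 0 then 211 = 174d^2, so 174·211 = (174d)^2 is a perfect square in Q — but 174·211 = 36714 is not a perfect square (since 174 and 211 are distinct squarefree integers). Contradiction. Hence √211 ∉ Q(√174), so x^2 - 211 stays irreducible over Q(√174) and [Q(√174, √211) : Q(√174)] = 2. By the tower law, [Q(√174, √211) : Q] = 2 · 2 = 4.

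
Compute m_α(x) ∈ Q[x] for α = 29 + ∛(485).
m_α(x) = x^3 - 87x^2 + 2523x - 24874

Set β = α - 29 = ∛(485), so β^3 = 485. Then (α - 29)^3 - 485 = 0, i.e. α is a root of g(x) = (x - 29)^3 - 485 = x^3 - 87x^2 + 2523x - 24874. Since g(x) = h(x - 29) where h(x) = x^3 - 485, and h is irreducible over Q (because 485 is not a perfect cube, so h has no rational root, and a monic cubic with no rational root is irreducible), g is also irreducible (irreducibility is preserved under the substitution x → x - 29). Hence m_α(x) = x^3 - 87x^2 + 2523x - 24874.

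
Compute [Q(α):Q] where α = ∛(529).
[Q(α):Q] = 3

The minimal polynomial of α is x^3 - 529, irreducible over Q since 529 is not a perfect cube (so x^3 - 529 has no rational root). Hence [Q(α):Q] = deg(m_α) = 3.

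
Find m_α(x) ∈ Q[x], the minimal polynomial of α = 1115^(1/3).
m_α(x) = x^3 - 1115

α satisfies α^3 = 1115, so x^3 - 1115 annihilates α. By the rational root test, a rational root p/q (in lowest terms) of x^3 - 1115 would satisfy p^3 = 1115 q^3, forcing q = 1 and p^3 = 1115; but 1115 is not a perfect cube, contradiction. A monic cubic over Q with no rational root is irreducible (any nontrivial factorization would include a linear factor). Hence x^3 - 1115 is the minimal polynomial of α, and in particular [Q(α):Q] = 3.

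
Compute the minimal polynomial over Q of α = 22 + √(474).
m_α(x) = x^2 - 44x + 10

From α - 22 = √(474), squaring gives (α - 22)^2 = 474, i.e. α^2 - 44α + 484 = 474, so α^2 - 44α + 10 = 0. The discriminant of x^2 - 44x + 10 is (-44)^2 - 4·(10) = 1936 - 40 = 1896, and 4·(474) is not a perfect square in Q since 474 is squarefree and ≠ 1. Hence x^2 - 44x + 10 is irreducible over Q and is the minimal polynomial of α.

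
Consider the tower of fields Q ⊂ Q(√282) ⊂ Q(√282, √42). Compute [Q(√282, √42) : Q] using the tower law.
[Q(√282, √42) : Q] = 4

[Q(√282):Q] = 2 (min poly x^2 - 282, irreducible since 282 is squarefree > 1). For the top step, suppose √42 ∈ Q(√282), say √42 = c + d√282 with c, d ∈ Q. Squaring: 42 = c^2 + 282d^2 + 2cd√282. Since √282 ∉ Q this forces 2cd = 0. If d = 0 then √42 = c ∈ Q, contradicting 42 squarefree > 1. If c = 0 then 42 = 282d^2, so 282·42 = (282d)^2 is a perfect square in Q — but 282·42 = 11844 is not a perfect square (since 282 and 42 are distinct squarefree integers). Contradiction. Hence √42 ∉ Q(√282), so x^2 - 42 stays irreducible over Q(√282) and [Q(√282, √42) : Q(√282)] = 2. By the tower law, [Q(√282, √42) : Q] = 2 · 2 = 4.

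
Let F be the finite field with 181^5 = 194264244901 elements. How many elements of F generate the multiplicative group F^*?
There are φ(194264244900) = 47094360000 primitive elements

F_q^* is cyclic of order q - 1 = 194264244900. A cyclic group of order m has exactly φ(m) generators. Here m = 194264244900 = 2^2 · 3^2 · 5^2 · 11 · 19622651, so the number of primitive elements is φ(194264244900) = 47094360000.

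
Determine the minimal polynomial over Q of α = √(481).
m_α(x) = x^2 - 481

α satisfies α^2 - 481 = 0, so x^2 - 481 annihilates α. Since d = 481 is squarefree and ≠ 1, it is not a perfect square in Q, so x^2 - 481 has no rational root and is therefore irreducible over Q (a degree-2 polynomial over a field is irreducible iff it has no root). Hence m_α(x) = x^2 - 481.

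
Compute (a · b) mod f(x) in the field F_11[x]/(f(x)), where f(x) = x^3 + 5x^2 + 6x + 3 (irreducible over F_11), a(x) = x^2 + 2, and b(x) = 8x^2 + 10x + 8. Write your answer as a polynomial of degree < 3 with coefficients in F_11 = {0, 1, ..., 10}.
a · b ≡ 5x^2 + 7 (mod f(x))

Multiply in F_11[x]: a(x)·b(x) = (x^2 + 2)·(8x^2 + 10x + 8) = 8x^4 + 10x^3 + 2x^2 + 9x + 5. This has degree ≥ 3, so divide by f(x) over F_11: 8x^4 + 10x^3 + 2x^2 + 9x + 5 = (8x + 3)·(x^3 + 5x^2 + 6x + 3) + (5x^2 + 7). Hence a·b ≡ 5x^2 + 7 (mod f). (F_11[x]/(f) is a field with 11^3 = 1331 elements since f is irreducible of degree 3.)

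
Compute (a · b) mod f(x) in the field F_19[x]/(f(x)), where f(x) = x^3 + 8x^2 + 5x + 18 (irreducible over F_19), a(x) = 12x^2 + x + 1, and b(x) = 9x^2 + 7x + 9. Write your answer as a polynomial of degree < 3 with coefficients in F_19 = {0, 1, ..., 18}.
a · b ≡ 14x^2 + 8x + 17 (mod f(x))

Multiply in F_19[x]: a(x)·b(x) = (12x^2 + x + 1)·(9x^2 + 7x + 9) = 13x^4 + 17x^3 + 10x^2 + 16x + 9. This has degree ≥ 3, so divide by f(x) over F_19: 13x^4 + 17x^3 + 10x^2 + 16x + 9 = (13x + 8)·(x^3 + 8x^2 + 5x + 18) + (14x^2 + 8x + 17). Hence a·b ≡ 14x^2 + 8x + 17 (mod f). (F_19[x]/(f) is a field with 19^3 = 6859 elements since f is irreducible of degree 3.)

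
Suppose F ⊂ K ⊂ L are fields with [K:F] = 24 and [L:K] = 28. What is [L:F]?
[L:F] = 672

The tower law says that for any tower of field extensions F ⊂ K ⊂ L with finite degrees, [L:F] = [L:K] · [K:F]. Here this gives [L:F] = 28 · 24 = 672.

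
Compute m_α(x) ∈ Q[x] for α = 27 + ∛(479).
m_α(x) = x^3 - 81x^2 + 2187x - 20162

Set β = α - 27 = ∛(479), so β^3 = 479. Then (α - 27)^3 - 479 = 0, i.e. α is a root of g(x) = (x - 27)^3 - 479 = x^3 - 81x^2 + 2187x - 20162. Since g(x) = h(x - 27) where h(x) = x^3 - 479, and h is irreducible over Q (because 479 is not a perfect cube, so h has no rational root, and a monic cubic with no rational root is irreducible), g is also irreducible (irreducibility is preserved under the substitution x → x - 27). Hence m_α(x) = x^3 - 81x^2 + 2187x - 20162.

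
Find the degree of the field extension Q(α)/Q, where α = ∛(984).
[Q(α):Q] = 3

The minimal polynomial of α is x^3 - 984, irreducible over Q since 984 is not a perfect cube (so x^3 - 984 has no rational root). Hence [Q(α):Q] = deg(m_α) = 3.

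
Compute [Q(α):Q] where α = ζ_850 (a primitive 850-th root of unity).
[Q(α):Q] = 320

The minimal polynomial of ζ_850 over Q is the 850-th cyclotomic polynomial Φ_850(x), which is irreducible over Q and has degree φ(850) = 320. Hence [Q(α):Q] = φ(850) = 320.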